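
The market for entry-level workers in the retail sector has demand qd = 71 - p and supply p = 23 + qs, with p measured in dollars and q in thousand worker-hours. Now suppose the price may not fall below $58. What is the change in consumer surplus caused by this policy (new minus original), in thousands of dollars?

-203.5

Rearranging supply gives qs = p - 23. Without the control the market clears where 71 - p = p - 23, i.e. p* = 47 and q* = 24.
The floor of 58 is above the equilibrium price 47, so it binds.
At p = 58: qd = 71 - 58 = 13 and qs = 58 - 23 = 35.
Consumer surplus without the control is ½ · (71 - 47) · 24 = 288.
With the floor, consumers buy 13 units at 58, so CS = ½ · (71 - 58) · 13 = 84.5.
Change in consumer surplus = 84.5 - 288 = -203.5.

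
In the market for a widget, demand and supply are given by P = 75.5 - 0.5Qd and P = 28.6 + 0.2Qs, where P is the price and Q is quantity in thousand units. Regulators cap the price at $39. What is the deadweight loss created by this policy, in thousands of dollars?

Rearranging demand gives Qd = 151 - 2P; rearranging supply gives Qs = 5P - 143. Without the control the market clears where 151 - 2P = 5P - 143, i.e. P* = 42 and Q* = 67.
Because the ceiling (39) lies below the market-clearing price, it is binding.
At P = 39: Qd = 151 - 2·39 = 73 and Qs = 5·39 - 143 = 52.
Quantity traded falls to 52. At Q = 52 the demand price is (151 - 52)/2 = 49.5 and the supply price is (143 + 52)/5 = 39.
Deadweight loss = ½ · (49.5 - 39) · (67 - 52) = ½ · 10.5 · 15 = 78.75.

78.75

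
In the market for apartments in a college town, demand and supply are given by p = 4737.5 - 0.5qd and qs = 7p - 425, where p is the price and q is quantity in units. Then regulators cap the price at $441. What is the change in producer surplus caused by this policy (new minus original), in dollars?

-3274241.5

Rearranging demand gives qd = 9475 - 2p. Without the control the market clears where 9475 - 2p = 7p - 425, i.e. p* = 1100 and q* = 7275.
Since 441 < 1100, the ceiling is binding.
At p = 441: qd = 9475 - 2·441 = 8593 and qs = 7·441 - 425 = 2662.
Producer surplus without the control is ½ · (1100 - 425/7) · 7275 = 52925625/14.
With the ceiling, producers sell 2662 units at 441, so PS = ½ · (441 - 425/7) · 2662 = 3543122/7.
Change in producer surplus = 3543122/7 - 52925625/14 = -3274241.5.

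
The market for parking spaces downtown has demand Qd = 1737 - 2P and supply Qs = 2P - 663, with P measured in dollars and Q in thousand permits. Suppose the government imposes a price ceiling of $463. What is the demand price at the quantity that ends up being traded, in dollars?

737

Without the control the market clears where 1737 - 2P = 2P - 663, i.e. P* = 600 and Q* = 537.
Since 463 < 600, the ceiling is binding.
At P = 463: Qd = 1737 - 2·463 = 811 and Qs = 2·463 - 663 = 263.
Only 263 units reach the market. On the demand curve, the marginal buyer's willingness to pay at Q = 263 is (1737 - 263)/2 = 737.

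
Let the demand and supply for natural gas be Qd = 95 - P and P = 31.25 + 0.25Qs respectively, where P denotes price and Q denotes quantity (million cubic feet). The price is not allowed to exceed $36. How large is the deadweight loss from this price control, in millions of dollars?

Rearranging supply gives Qs = 4P - 125. Setting quantity demanded equal to quantity supplied, 95 - P = 4P - 125, gives P* = 44 and Q* = 51.
Since 36 < 44, the ceiling is binding.
At P = 36: Qd = 95 - 36 = 59 and Qs = 4·36 - 125 = 19.
Quantity traded falls to 19. At Q = 19 the demand price is 95 - 19 = 76 and the supply price is (125 + 19)/4 = 36.
Deadweight loss = ½ · (76 - 36) · (51 - 19) = ½ · 40 · 32 = 640.

640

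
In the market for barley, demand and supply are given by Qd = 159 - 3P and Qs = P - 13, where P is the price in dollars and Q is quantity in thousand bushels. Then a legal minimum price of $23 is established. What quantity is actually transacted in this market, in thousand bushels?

Without the control the market clears where 159 - 3P = P - 13, i.e. P* = 43 and Q* = 30.
The floor of 23 is below the equilibrium price 43, so it is not binding; the market clears at P* = 43, Q* = 30.

30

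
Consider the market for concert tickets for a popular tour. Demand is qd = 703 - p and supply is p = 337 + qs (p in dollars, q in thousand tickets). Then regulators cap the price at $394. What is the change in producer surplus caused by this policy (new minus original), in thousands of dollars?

Rearranging supply gives qs = p - 337. In a free market, 703 - p = p - 337 gives the equilibrium p* = 520, q* = 183.
Since 394 < 520, the ceiling is binding.
At p = 394: qd = 703 - 394 = 309 and qs = 394 - 337 = 57.
Producer surplus without the control is ½ · (520 - 337) · 183 = 16744.5.
With the ceiling, producers sell 57 units at 394, so PS = ½ · (394 - 337) · 57 = 1624.5.
Change in producer surplus = 1624.5 - 16744.5 = -15120.

-15120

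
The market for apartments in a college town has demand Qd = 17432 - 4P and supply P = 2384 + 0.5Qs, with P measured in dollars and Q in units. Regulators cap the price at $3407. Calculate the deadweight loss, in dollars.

128773.5

Rearranging supply gives Qs = 2P - 4768. Without the control the market clears where 17432 - 4P = 2P - 4768, i.e. P* = 3700 and Q* = 2632.
Since 3407 < 3700, the ceiling is binding.
At P = 3407: Qd = 17432 - 4·3407 = 3804 and Qs = 2·3407 - 4768 = 2046.
Quantity traded falls to 2046. At Q = 2046 the demand price is (17432 - 2046)/4 = 3846.5 and the supply price is (4768 + 2046)/2 = 3407.
Deadweight loss = ½ · (3846.5 - 3407) · (2632 - 2046) = ½ · 439.5 · 586 = 128773.5.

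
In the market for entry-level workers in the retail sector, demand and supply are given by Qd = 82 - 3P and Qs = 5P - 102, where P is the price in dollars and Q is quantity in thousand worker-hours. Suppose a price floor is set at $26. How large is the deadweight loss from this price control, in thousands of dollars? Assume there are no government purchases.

21.6

Equilibrium: 82 - 3P = 5P - 102, so 184 = 8P and P* = 23, Q* = 13.
Because the floor (26) lies above the market-clearing price, it is binding.
At P = 26: Qd = 82 - 3·26 = 4 and Qs = 5·26 - 102 = 28.
Quantity traded falls to 4. At Q = 4 the demand price is (82 - 4)/3 = 26 and the supply price is (102 + 4)/5 = 21.2.
Deadweight loss = ½ · (26 - 21.2) · (13 - 4) = ½ · 4.8 · 9 = 21.6.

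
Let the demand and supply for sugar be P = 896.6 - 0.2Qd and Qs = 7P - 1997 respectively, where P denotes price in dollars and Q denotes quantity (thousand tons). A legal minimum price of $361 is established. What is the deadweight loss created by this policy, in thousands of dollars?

Rearranging demand gives Qd = 4483 - 5P. Setting quantity demanded equal to quantity supplied, 4483 - 5P = 7P - 1997, gives P* = 540 and Q* = 1783.
The floor of 361 is below the equilibrium price 540, so it is not binding; the market clears at P* = 540, Q* = 1783.
Since the control does not bind, no trades are prevented and deadweight loss is zero.

0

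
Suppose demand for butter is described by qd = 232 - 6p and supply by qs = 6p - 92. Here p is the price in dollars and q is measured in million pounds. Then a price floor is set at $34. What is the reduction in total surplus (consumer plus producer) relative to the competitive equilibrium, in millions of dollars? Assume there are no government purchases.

294

In a free market, 232 - 6p = 6p - 92 gives the equilibrium p* = 27, q* = 70.
The floor of 34 is above the equilibrium price 27, so it binds.
At p = 34: qd = 232 - 6·34 = 28 and qs = 6·34 - 92 = 112.
Quantity traded falls to 28. At q = 28 the demand price is (232 - 28)/6 = 34 and the supply price is (92 + 28)/6 = 20.
Deadweight loss = ½ · (34 - 20) · (70 - 28) = ½ · 14 · 42 = 294.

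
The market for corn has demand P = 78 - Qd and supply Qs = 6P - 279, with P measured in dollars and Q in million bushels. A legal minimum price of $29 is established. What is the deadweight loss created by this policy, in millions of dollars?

0

Rearranging demand gives Qd = 78 - P. Without the control the market clears where 78 - P = 6P - 279, i.e. P* = 51 and Q* = 27.
Since 29 is below P* = 51, the floor does not bind and the free-market outcome prevails.
Since the control does not bind, no trades are prevented and deadweight loss is zero.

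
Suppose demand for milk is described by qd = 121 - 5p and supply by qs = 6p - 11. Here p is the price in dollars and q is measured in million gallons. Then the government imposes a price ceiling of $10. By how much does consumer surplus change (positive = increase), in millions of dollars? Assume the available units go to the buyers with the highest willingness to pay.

In a free market, 121 - 5p = 6p - 11 gives the equilibrium p* = 12, q* = 61.
Since 10 < 12, the ceiling is binding.
At p = 10: qd = 121 - 5·10 = 71 and qs = 6·10 - 11 = 49.
Consumer surplus without the control is ½ · (24.2 - 12) · 61 = 372.1.
With the ceiling, 49 units are sold at 10 (assume they go to the highest-value buyers). The demand price at q = 49 is 14.4, so CS = ½ · [(24.2 - 10) + (14.4 - 10)] · 49 = 455.7.
Change in consumer surplus = 455.7 - 372.1 = 83.6.

83.6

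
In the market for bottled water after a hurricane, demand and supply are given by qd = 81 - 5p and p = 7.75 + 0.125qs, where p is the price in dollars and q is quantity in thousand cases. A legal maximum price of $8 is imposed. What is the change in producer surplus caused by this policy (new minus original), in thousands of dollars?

Rearranging supply gives qs = 8p - 62. Without the control the market clears where 81 - 5p = 8p - 62, i.e. p* = 11 and q* = 26.
Since 8 < 11, the ceiling is binding.
At p = 8: qd = 81 - 5·8 = 41 and qs = 8·8 - 62 = 2.
Producer surplus without the control is ½ · (11 - 7.75) · 26 = 42.25.
With the ceiling, producers sell 2 units at 8, so PS = ½ · (8 - 7.75) · 2 = 0.25.
Change in producer surplus = 0.25 - 42.25 = -42.

-42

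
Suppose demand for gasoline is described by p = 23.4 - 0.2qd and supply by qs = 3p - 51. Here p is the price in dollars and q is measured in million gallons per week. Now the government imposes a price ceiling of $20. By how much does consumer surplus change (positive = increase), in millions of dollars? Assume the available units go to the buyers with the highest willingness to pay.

Rearranging demand gives qd = 117 - 5p. In a free market, 117 - 5p = 3p - 51 gives the equilibrium p* = 21, q* = 12.
The ceiling of 20 is below the equilibrium price 21, so it binds.
At p = 20: qd = 117 - 5·20 = 17 and qs = 3·20 - 51 = 9.
Consumer surplus without the control is ½ · (23.4 - 21) · 12 = 14.4.
With the ceiling, 9 units are sold at 20 (assume they go to the highest-value buyers). The demand price at q = 9 is 21.6, so CS = ½ · [(23.4 - 20) + (21.6 - 20)] · 9 = 22.5.
Change in consumer surplus = 22.5 - 14.4 = 8.1.

8.1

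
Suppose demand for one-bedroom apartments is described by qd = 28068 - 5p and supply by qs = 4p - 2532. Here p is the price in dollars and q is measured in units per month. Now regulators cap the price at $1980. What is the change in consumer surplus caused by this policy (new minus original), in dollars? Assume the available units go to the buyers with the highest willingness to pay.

4424720

Without the control the market clears where 28068 - 5p = 4p - 2532, i.e. p* = 3400 and q* = 11068.
Since 1980 < 3400, the ceiling is binding.
At p = 1980: qd = 28068 - 5·1980 = 18168 and qs = 4·1980 - 2532 = 5388.
Consumer surplus without the control is ½ · (5613.6 - 3400) · 11068 = 12250062.4.
With the ceiling, 5388 units are sold at 1980 (assume they go to the highest-value buyers). The demand price at q = 5388 is 4536, so CS = ½ · [(5613.6 - 1980) + (4536 - 1980)] · 5388 = 16674782.4.
Change in consumer surplus = 16674782.4 - 12250062.4 = 4424720.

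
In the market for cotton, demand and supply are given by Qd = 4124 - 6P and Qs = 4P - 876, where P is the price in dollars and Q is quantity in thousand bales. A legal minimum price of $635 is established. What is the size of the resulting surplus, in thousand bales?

1350

In a free market, 4124 - 6P = 4P - 876 gives the equilibrium P* = 500, Q* = 1124.
The floor of 635 is above the equilibrium price 500, so it binds.
At P = 635: Qd = 4124 - 6·635 = 314 and Qs = 4·635 - 876 = 1664.
Surplus = Qs - Qd = 1664 - 314 = 1350.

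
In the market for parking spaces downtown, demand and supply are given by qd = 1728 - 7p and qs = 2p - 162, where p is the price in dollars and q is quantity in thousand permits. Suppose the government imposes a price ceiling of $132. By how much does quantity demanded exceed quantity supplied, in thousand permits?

702

In a free market, 1728 - 7p = 2p - 162 gives the equilibrium p* = 210, q* = 258.
The ceiling of 132 is below the equilibrium price 210, so it binds.
At p = 132: qd = 1728 - 7·132 = 804 and qs = 2·132 - 162 = 102.
Shortage = qd - qs = 804 - 102 = 702.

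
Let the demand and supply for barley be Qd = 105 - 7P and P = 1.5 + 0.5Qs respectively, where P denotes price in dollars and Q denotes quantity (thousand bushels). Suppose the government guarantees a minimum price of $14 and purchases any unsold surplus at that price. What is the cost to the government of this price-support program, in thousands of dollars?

Rearranging supply gives Qs = 2P - 3. Setting quantity demanded equal to quantity supplied, 105 - 7P = 2P - 3, gives P* = 12 and Q* = 21.
The floor of 14 is above the equilibrium price 12, so it binds.
At P = 14: Qd = 105 - 7·14 = 7 and Qs = 2·14 - 3 = 25.
Surplus = Qs - Qd = 18.
Government expenditure = surplus × support price = 18 × 14 = 252.

252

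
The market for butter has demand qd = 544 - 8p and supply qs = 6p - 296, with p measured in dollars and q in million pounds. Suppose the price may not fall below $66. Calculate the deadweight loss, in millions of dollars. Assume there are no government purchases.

Equilibrium: 544 - 8p = 6p - 296, so 840 = 14p and p* = 60, q* = 64.
Because the floor (66) lies above the market-clearing price, it is binding.
At p = 66: qd = 544 - 8·66 = 16 and qs = 6·66 - 296 = 100.
Quantity traded falls to 16. At q = 16 the demand price is (544 - 16)/8 = 66 and the supply price is (296 + 16)/6 = 52.
Deadweight loss = ½ · (66 - 52) · (64 - 16) = ½ · 14 · 48 = 336.

336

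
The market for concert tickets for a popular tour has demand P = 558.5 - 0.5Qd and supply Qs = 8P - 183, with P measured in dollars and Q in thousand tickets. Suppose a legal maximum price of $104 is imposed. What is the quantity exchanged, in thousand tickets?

649

Rearranging demand gives Qd = 1117 - 2P. Without the control the market clears where 1117 - 2P = 8P - 183, i.e. P* = 130 and Q* = 857.
Because the ceiling (104) lies below the market-clearing price, it is binding.
At P = 104: Qd = 1117 - 2·104 = 909 and Qs = 8·104 - 183 = 649.
The quantity actually transacted is the short side, supply: 649.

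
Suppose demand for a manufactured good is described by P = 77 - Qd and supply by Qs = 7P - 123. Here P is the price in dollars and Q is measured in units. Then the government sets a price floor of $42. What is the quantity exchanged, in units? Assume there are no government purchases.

35

Rearranging demand gives Qd = 77 - P. Equilibrium: 77 - P = 7P - 123, so 200 = 8P and P* = 25, Q* = 52.
The floor of 42 is above the equilibrium price 25, so it binds.
At P = 42: Qd = 77 - 42 = 35 and Qs = 7·42 - 123 = 171.
The quantity actually transacted is the short side, demand: 35.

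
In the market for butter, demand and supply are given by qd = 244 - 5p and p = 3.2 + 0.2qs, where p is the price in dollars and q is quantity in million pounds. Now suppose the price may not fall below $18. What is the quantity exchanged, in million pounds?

Rearranging supply gives qs = 5p - 16. Without the control the market clears where 244 - 5p = 5p - 16, i.e. p* = 26 and q* = 114.
Since 18 is below p* = 26, the floor does not bind and the free-market outcome prevails.

114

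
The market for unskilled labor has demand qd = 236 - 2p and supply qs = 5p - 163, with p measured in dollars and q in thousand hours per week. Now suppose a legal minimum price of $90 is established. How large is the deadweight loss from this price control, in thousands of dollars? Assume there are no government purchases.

Without the control the market clears where 236 - 2p = 5p - 163, i.e. p* = 57 and q* = 122.
Since 90 > 57, the floor is binding.
At p = 90: qd = 236 - 2·90 = 56 and qs = 5·90 - 163 = 287.
Quantity traded falls to 56. At q = 56 the demand price is (236 - 56)/2 = 90 and the supply price is (163 + 56)/5 = 43.8.
Deadweight loss = ½ · (90 - 43.8) · (122 - 56) = ½ · 46.2 · 66 = 1524.6.

1524.6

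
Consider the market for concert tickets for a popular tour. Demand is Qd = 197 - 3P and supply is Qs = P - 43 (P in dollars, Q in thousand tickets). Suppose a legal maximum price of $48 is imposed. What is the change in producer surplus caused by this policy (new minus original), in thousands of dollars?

Without the control the market clears where 197 - 3P = P - 43, i.e. P* = 60 and Q* = 17.
Because the ceiling (48) lies below the market-clearing price, it is binding.
At P = 48: Qd = 197 - 3·48 = 53 and Qs = 48 - 43 = 5.
Producer surplus without the control is ½ · (60 - 43) · 17 = 144.5.
With the ceiling, producers sell 5 units at 48, so PS = ½ · (48 - 43) · 5 = 12.5.
Change in producer surplus = 12.5 - 144.5 = -132.

-132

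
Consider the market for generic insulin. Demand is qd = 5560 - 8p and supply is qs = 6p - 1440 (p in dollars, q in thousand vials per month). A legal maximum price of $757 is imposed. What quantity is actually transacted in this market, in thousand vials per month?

1560

Equilibrium: 5560 - 8p = 6p - 1440, so 7000 = 14p and p* = 500, q* = 1560.
Since 757 is above p* = 500, the ceiling does not bind and the free-market outcome prevails.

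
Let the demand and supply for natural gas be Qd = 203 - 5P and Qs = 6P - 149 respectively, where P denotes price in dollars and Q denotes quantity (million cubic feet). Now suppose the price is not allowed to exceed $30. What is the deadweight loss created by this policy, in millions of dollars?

26.4

Setting quantity demanded equal to quantity supplied, 203 - 5P = 6P - 149, gives P* = 32 and Q* = 43.
Because the ceiling (30) lies below the market-clearing price, it is binding.
At P = 30: Qd = 203 - 5·30 = 53 and Qs = 6·30 - 149 = 31.
Quantity traded falls to 31. At Q = 31 the demand price is (203 - 31)/5 = 34.4 and the supply price is (149 + 31)/6 = 30.
Deadweight loss = ½ · (34.4 - 30) · (43 - 31) = ½ · 4.4 · 12 = 26.4.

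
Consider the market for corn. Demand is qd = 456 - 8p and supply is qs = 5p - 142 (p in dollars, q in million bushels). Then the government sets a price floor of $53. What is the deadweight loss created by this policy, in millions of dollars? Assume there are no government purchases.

509.6

In a free market, 456 - 8p = 5p - 142 gives the equilibrium p* = 46, q* = 88.
Because the floor (53) lies above the market-clearing price, it is binding.
At p = 53: qd = 456 - 8·53 = 32 and qs = 5·53 - 142 = 123.
Quantity traded falls to 32. At q = 32 the demand price is (456 - 32)/8 = 53 and the supply price is (142 + 32)/5 = 34.8.
Deadweight loss = ½ · (53 - 34.8) · (88 - 32) = ½ · 18.2 · 56 = 509.6.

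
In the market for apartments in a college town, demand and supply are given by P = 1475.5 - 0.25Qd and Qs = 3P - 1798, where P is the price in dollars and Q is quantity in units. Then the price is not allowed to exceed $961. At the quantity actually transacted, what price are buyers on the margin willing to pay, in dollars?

Rearranging demand gives Qd = 5902 - 4P. Equilibrium: 5902 - 4P = 3P - 1798, so 7700 = 7P and P* = 1100, Q* = 1502.
Because the ceiling (961) lies below the market-clearing price, it is binding.
At P = 961: Qd = 5902 - 4·961 = 2058 and Qs = 3·961 - 1798 = 1085.
Only 1085 units reach the market. On the demand curve, the marginal buyer's willingness to pay at Q = 1085 is (5902 - 1085)/4 = 1204.25.

1204.25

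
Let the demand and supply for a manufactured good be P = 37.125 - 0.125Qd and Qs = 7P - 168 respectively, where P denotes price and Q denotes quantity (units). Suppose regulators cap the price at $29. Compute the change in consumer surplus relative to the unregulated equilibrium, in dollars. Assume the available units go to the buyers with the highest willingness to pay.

57.75

Rearranging demand gives Qd = 297 - 8P. Equilibrium: 297 - 8P = 7P - 168, so 465 = 15P and P* = 31, Q* = 49.
Since 29 < 31, the ceiling is binding.
At P = 29: Qd = 297 - 8·29 = 65 and Qs = 7·29 - 168 = 35.
Consumer surplus without the control is ½ · (37.125 - 31) · 49 = 150.0625.
With the ceiling, 35 units are sold at 29 (assume they go to the highest-value buyers). The demand price at Q = 35 is 32.75, so CS = ½ · [(37.125 - 29) + (32.75 - 29)] · 35 = 207.8125.
Change in consumer surplus = 207.8125 - 150.0625 = 57.75.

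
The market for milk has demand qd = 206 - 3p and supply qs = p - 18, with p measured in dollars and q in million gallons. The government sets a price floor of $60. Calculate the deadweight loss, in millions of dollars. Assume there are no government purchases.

96

Without the control the market clears where 206 - 3p = p - 18, i.e. p* = 56 and q* = 38.
The floor of 60 is above the equilibrium price 56, so it binds.
At p = 60: qd = 206 - 3·60 = 26 and qs = 60 - 18 = 42.
Quantity traded falls to 26. At q = 26 the demand price is (206 - 26)/3 = 60 and the supply price is 18 + 26 = 44.
Deadweight loss = ½ · (60 - 44) · (38 - 26) = ½ · 16 · 12 = 96.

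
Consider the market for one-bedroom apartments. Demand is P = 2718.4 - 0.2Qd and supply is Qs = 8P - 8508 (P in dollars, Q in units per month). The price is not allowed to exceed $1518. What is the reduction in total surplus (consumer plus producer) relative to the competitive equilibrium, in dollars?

344489.6

Rearranging demand gives Qd = 13592 - 5P. Without the control the market clears where 13592 - 5P = 8P - 8508, i.e. P* = 1700 and Q* = 5092.
Since 1518 < 1700, the ceiling is binding.
At P = 1518: Qd = 13592 - 5·1518 = 6002 and Qs = 8·1518 - 8508 = 3636.
Quantity traded falls to 3636. At Q = 3636 the demand price is (13592 - 3636)/5 = 1991.2 and the supply price is (8508 + 3636)/8 = 1518.
Deadweight loss = ½ · (1991.2 - 1518) · (5092 - 3636) = ½ · 473.2 · 1456 = 344489.6.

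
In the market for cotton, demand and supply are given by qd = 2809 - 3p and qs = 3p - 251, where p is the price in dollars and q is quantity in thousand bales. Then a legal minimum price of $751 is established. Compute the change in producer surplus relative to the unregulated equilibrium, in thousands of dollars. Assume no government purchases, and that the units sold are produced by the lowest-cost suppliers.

46874.5

Setting quantity demanded equal to quantity supplied, 2809 - 3p = 3p - 251, gives p* = 510 and q* = 1279.
Because the floor (751) lies above the market-clearing price, it is binding.
At p = 751: qd = 2809 - 3·751 = 556 and qs = 3·751 - 251 = 2002.
Producer surplus without the control is ½ · (510 - 251/3) · 1279 = 1635841/6.
With the floor, 556 units are sold at 751. The supply price at q = 556 is 269, so PS = ½ · [(751 - 251/3) + (751 - 269)] · 556 = 958544/3.
Change in producer surplus = 958544/3 - 1635841/6 = 46874.5.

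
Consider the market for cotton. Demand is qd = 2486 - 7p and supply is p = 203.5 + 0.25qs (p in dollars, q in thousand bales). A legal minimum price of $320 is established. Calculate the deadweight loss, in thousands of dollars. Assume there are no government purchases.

3850

Rearranging supply gives qs = 4p - 814. In a free market, 2486 - 7p = 4p - 814 gives the equilibrium p* = 300, q* = 386.
Because the floor (320) lies above the market-clearing price, it is binding.
At p = 320: qd = 2486 - 7·320 = 246 and qs = 4·320 - 814 = 466.
Quantity traded falls to 246. At q = 246 the demand price is (2486 - 246)/7 = 320 and the supply price is (814 + 246)/4 = 265.
Deadweight loss = ½ · (320 - 265) · (386 - 246) = ½ · 55 · 140 = 3850.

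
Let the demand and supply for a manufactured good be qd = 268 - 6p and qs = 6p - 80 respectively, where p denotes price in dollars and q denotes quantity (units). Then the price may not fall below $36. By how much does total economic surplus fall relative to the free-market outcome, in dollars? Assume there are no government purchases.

In a free market, 268 - 6p = 6p - 80 gives the equilibrium p* = 29, q* = 94.
The floor of 36 is above the equilibrium price 29, so it binds.
At p = 36: qd = 268 - 6·36 = 52 and qs = 6·36 - 80 = 136.
Quantity traded falls to 52. At q = 52 the demand price is (268 - 52)/6 = 36 and the supply price is (80 + 52)/6 = 22.
Deadweight loss = ½ · (36 - 22) · (94 - 52) = ½ · 14 · 42 = 294.

294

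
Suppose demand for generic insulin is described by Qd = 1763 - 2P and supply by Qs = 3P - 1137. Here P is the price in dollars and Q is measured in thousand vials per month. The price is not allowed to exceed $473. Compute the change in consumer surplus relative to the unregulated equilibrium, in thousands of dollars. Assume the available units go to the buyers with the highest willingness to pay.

4413.75

In a free market, 1763 - 2P = 3P - 1137 gives the equilibrium P* = 580, Q* = 603.
Because the ceiling (473) lies below the market-clearing price, it is binding.
At P = 473: Qd = 1763 - 2·473 = 817 and Qs = 3·473 - 1137 = 282.
Consumer surplus without the control is ½ · (881.5 - 580) · 603 = 90902.25.
With the ceiling, 282 units are sold at 473 (assume they go to the highest-value buyers). The demand price at Q = 282 is 740.5, so CS = ½ · [(881.5 - 473) + (740.5 - 473)] · 282 = 95316.
Change in consumer surplus = 95316 - 90902.25 = 4413.75.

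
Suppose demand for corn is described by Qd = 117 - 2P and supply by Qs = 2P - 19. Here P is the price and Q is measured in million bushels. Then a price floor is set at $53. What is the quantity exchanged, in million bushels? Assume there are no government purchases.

Without the control the market clears where 117 - 2P = 2P - 19, i.e. P* = 34 and Q* = 49.
Because the floor (53) lies above the market-clearing price, it is binding.
At P = 53: Qd = 117 - 2·53 = 11 and Qs = 2·53 - 19 = 87.
The quantity actually transacted is the short side, demand: 11.

11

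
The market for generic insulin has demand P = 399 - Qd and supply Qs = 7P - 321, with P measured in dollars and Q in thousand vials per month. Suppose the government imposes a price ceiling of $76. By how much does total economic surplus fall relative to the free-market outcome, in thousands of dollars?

Rearranging demand gives Qd = 399 - P. Without the control the market clears where 399 - P = 7P - 321, i.e. P* = 90 and Q* = 309.
The ceiling of 76 is below the equilibrium price 90, so it binds.
At P = 76: Qd = 399 - 76 = 323 and Qs = 7·76 - 321 = 211.
Quantity traded falls to 211. At Q = 211 the demand price is 399 - 211 = 188 and the supply price is (321 + 211)/7 = 76.
Deadweight loss = ½ · (188 - 76) · (309 - 211) = ½ · 112 · 98 = 5488.

5488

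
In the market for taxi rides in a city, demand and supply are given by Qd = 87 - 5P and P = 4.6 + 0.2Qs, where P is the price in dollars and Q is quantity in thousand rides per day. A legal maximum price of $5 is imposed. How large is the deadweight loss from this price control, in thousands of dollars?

180

Rearranging supply gives Qs = 5P - 23. In a free market, 87 - 5P = 5P - 23 gives the equilibrium P* = 11, Q* = 32.
Since 5 < 11, the ceiling is binding.
At P = 5: Qd = 87 - 5·5 = 62 and Qs = 5·5 - 23 = 2.
Quantity traded falls to 2. At Q = 2 the demand price is (87 - 2)/5 = 17 and the supply price is (23 + 2)/5 = 5.
Deadweight loss = ½ · (17 - 5) · (32 - 2) = ½ · 12 · 30 = 180.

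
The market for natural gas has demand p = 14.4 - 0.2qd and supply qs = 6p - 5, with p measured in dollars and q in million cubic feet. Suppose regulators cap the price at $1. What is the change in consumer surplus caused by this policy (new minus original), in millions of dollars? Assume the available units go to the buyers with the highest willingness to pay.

Rearranging demand gives qd = 72 - 5p. In a free market, 72 - 5p = 6p - 5 gives the equilibrium p* = 7, q* = 37.
Since 1 < 7, the ceiling is binding.
At p = 1: qd = 72 - 5·1 = 67 and qs = 6·1 - 5 = 1.
Consumer surplus without the control is ½ · (14.4 - 7) · 37 = 136.9.
With the ceiling, 1 units are sold at 1 (assume they go to the highest-value buyers). The demand price at q = 1 is 14.2, so CS = ½ · [(14.4 - 1) + (14.2 - 1)] · 1 = 13.3.
Change in consumer surplus = 13.3 - 136.9 = -123.6.

-123.6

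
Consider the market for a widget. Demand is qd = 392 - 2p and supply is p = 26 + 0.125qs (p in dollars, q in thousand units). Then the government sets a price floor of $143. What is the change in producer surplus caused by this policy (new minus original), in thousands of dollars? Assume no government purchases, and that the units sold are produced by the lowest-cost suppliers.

7075.75

Rearranging supply gives qs = 8p - 208. Without the control the market clears where 392 - 2p = 8p - 208, i.e. p* = 60 and q* = 272.
The floor of 143 is above the equilibrium price 60, so it binds.
At p = 143: qd = 392 - 2·143 = 106 and qs = 8·143 - 208 = 936.
Producer surplus without the control is ½ · (60 - 26) · 272 = 4624.
With the floor, 106 units are sold at 143. The supply price at q = 106 is 39.25, so PS = ½ · [(143 - 26) + (143 - 39.25)] · 106 = 11699.75.
Change in producer surplus = 11699.75 - 4624 = 7075.75.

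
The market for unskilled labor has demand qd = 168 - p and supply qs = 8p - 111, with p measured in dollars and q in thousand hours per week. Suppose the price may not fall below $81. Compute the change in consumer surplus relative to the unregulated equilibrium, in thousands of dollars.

-5600

Equilibrium: 168 - p = 8p - 111, so 279 = 9p and p* = 31, q* = 137.
The floor of 81 is above the equilibrium price 31, so it binds.
At p = 81: qd = 168 - 81 = 87 and qs = 8·81 - 111 = 537.
Consumer surplus without the control is ½ · (168 - 31) · 137 = 9384.5.
With the floor, consumers buy 87 units at 81, so CS = ½ · (168 - 81) · 87 = 3784.5.
Change in consumer surplus = 3784.5 - 9384.5 = -5600.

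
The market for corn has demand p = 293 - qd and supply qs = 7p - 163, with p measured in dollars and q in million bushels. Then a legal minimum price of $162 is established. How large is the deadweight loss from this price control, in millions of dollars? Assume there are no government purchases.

Rearranging demand gives qd = 293 - p. Setting quantity demanded equal to quantity supplied, 293 - p = 7p - 163, gives p* = 57 and q* = 236.
The floor of 162 is above the equilibrium price 57, so it binds.
At p = 162: qd = 293 - 162 = 131 and qs = 7·162 - 163 = 971.
Quantity traded falls to 131. At q = 131 the demand price is 293 - 131 = 162 and the supply price is (163 + 131)/7 = 42.
Deadweight loss = ½ · (162 - 42) · (236 - 131) = ½ · 120 · 105 = 6300.

6300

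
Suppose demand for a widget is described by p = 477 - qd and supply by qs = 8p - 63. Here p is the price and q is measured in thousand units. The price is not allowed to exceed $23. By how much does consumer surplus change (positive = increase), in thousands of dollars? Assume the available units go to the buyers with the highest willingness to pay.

Rearranging demand gives qd = 477 - p. In a free market, 477 - p = 8p - 63 gives the equilibrium p* = 60, q* = 417.
The ceiling of 23 is below the equilibrium price 60, so it binds.
At p = 23: qd = 477 - 23 = 454 and qs = 8·23 - 63 = 121.
Consumer surplus without the control is ½ · (477 - 60) · 417 = 86944.5.
With the ceiling, 121 units are sold at 23 (assume they go to the highest-value buyers). The demand price at q = 121 is 356, so CS = ½ · [(477 - 23) + (356 - 23)] · 121 = 47613.5.
Change in consumer surplus = 47613.5 - 86944.5 = -39331.

-39331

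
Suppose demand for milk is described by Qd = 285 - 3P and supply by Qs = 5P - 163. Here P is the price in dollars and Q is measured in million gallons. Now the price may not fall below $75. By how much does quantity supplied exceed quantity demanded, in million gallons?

Equilibrium: 285 - 3P = 5P - 163, so 448 = 8P and P* = 56, Q* = 117.
The floor of 75 is above the equilibrium price 56, so it binds.
At P = 75: Qd = 285 - 3·75 = 60 and Qs = 5·75 - 163 = 212.
Surplus = Qs - Qd = 212 - 60 = 152.

152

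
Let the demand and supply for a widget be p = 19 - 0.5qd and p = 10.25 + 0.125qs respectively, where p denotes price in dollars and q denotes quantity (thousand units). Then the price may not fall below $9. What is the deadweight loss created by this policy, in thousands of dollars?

0

Rearranging demand gives qd = 38 - 2p; rearranging supply gives qs = 8p - 82. Equilibrium: 38 - 2p = 8p - 82, so 120 = 10p and p* = 12, q* = 14.
The floor of 9 is below the equilibrium price 12, so it is not binding; the market clears at p* = 12, q* = 14.
Since the control does not bind, no trades are prevented and deadweight loss is zero.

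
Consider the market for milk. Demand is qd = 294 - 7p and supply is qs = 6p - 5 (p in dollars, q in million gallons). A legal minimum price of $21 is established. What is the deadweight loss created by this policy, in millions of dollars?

0

Setting quantity demanded equal to quantity supplied, 294 - 7p = 6p - 5, gives p* = 23 and q* = 133.
The floor of 21 is below the equilibrium price 23, so it is not binding; the market clears at p* = 23, q* = 133.
Since the control does not bind, no trades are prevented and deadweight loss is zero.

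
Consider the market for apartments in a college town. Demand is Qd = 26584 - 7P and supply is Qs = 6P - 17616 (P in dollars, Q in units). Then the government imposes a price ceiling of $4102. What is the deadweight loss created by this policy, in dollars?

0

Equilibrium: 26584 - 7P = 6P - 17616, so 44200 = 13P and P* = 3400, Q* = 2784.
The ceiling of 4102 is above the equilibrium price 3400, so it is not binding; the market clears at P* = 3400, Q* = 2784.
Since the control does not bind, no trades are prevented and deadweight loss is zero.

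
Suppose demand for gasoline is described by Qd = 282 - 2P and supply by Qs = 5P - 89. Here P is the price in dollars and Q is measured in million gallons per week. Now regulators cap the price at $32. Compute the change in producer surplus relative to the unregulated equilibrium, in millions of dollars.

-2593.5

In a free market, 282 - 2P = 5P - 89 gives the equilibrium P* = 53, Q* = 176.
Since 32 < 53, the ceiling is binding.
At P = 32: Qd = 282 - 2·32 = 218 and Qs = 5·32 - 89 = 71.
Producer surplus without the control is ½ · (53 - 17.8) · 176 = 3097.6.
With the ceiling, producers sell 71 units at 32, so PS = ½ · (32 - 17.8) · 71 = 504.1.
Change in producer surplus = 504.1 - 3097.6 = -2593.5.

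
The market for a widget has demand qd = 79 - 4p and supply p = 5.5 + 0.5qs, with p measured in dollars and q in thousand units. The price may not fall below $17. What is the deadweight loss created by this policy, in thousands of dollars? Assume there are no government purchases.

Rearranging supply gives qs = 2p - 11. Setting quantity demanded equal to quantity supplied, 79 - 4p = 2p - 11, gives p* = 15 and q* = 19.
Because the floor (17) lies above the market-clearing price, it is binding.
At p = 17: qd = 79 - 4·17 = 11 and qs = 2·17 - 11 = 23.
Quantity traded falls to 11. At q = 11 the demand price is (79 - 11)/4 = 17 and the supply price is (11 + 11)/2 = 11.
Deadweight loss = ½ · (17 - 11) · (19 - 11) = ½ · 6 · 8 = 24.

24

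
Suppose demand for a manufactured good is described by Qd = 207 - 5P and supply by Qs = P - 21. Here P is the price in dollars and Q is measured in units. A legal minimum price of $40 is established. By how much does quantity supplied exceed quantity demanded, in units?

12

In a free market, 207 - 5P = P - 21 gives the equilibrium P* = 38, Q* = 17.
Since 40 > 38, the floor is binding.
At P = 40: Qd = 207 - 5·40 = 7 and Qs = 40 - 21 = 19.
Surplus = Qs - Qd = 19 - 7 = 12.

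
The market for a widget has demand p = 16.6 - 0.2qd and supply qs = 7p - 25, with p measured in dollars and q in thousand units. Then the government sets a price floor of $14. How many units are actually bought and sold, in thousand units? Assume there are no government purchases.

13

Rearranging demand gives qd = 83 - 5p. Without the control the market clears where 83 - 5p = 7p - 25, i.e. p* = 9 and q* = 38.
Because the floor (14) lies above the market-clearing price, it is binding.
At p = 14: qd = 83 - 5·14 = 13 and qs = 7·14 - 25 = 73.
The quantity actually transacted is the short side, demand: 13.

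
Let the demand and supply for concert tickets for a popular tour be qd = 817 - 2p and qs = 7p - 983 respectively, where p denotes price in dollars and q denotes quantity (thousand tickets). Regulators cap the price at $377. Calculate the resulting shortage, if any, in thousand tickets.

Without the control the market clears where 817 - 2p = 7p - 983, i.e. p* = 200 and q* = 417.
The ceiling of 377 is above the equilibrium price 200, so it is not binding; the market clears at p* = 200, q* = 417.
Since the control does not bind, there is no shortage.

0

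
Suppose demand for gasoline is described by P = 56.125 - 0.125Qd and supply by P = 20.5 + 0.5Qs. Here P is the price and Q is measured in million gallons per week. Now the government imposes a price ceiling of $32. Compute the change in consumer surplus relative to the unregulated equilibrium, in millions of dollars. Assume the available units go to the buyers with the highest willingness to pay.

Rearranging demand gives Qd = 449 - 8P; rearranging supply gives Qs = 2P - 41. Equilibrium: 449 - 8P = 2P - 41, so 490 = 10P and P* = 49, Q* = 57.
The ceiling of 32 is below the equilibrium price 49, so it binds.
At P = 32: Qd = 449 - 8·32 = 193 and Qs = 2·32 - 41 = 23.
Consumer surplus without the control is ½ · (56.125 - 49) · 57 = 203.0625.
With the ceiling, 23 units are sold at 32 (assume they go to the highest-value buyers). The demand price at Q = 23 is 53.25, so CS = ½ · [(56.125 - 32) + (53.25 - 32)] · 23 = 521.8125.
Change in consumer surplus = 521.8125 - 203.0625 = 318.75.

318.75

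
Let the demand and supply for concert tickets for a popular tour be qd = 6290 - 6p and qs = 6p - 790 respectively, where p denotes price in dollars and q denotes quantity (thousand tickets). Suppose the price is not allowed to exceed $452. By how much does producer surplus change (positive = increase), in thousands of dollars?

-322368

In a free market, 6290 - 6p = 6p - 790 gives the equilibrium p* = 590, q* = 2750.
Because the ceiling (452) lies below the market-clearing price, it is binding.
At p = 452: qd = 6290 - 6·452 = 3578 and qs = 6·452 - 790 = 1922.
Producer surplus without the control is ½ · (590 - 395/3) · 2750 = 1890625/3.
With the ceiling, producers sell 1922 units at 452, so PS = ½ · (452 - 395/3) · 1922 = 923521/3.
Change in producer surplus = 923521/3 - 1890625/3 = -322368.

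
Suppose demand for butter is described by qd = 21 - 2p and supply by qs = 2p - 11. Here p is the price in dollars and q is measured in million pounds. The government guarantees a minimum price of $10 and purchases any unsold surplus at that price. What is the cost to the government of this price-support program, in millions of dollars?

In a free market, 21 - 2p = 2p - 11 gives the equilibrium p* = 8, q* = 5.
Because the floor (10) lies above the market-clearing price, it is binding.
At p = 10: qd = 21 - 2·10 = 1 and qs = 2·10 - 11 = 9.
Surplus = qs - qd = 8.
Government expenditure = surplus × support price = 8 × 10 = 80.

80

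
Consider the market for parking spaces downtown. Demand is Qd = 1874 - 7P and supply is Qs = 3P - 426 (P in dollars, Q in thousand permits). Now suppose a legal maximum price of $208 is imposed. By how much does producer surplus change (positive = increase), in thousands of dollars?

Equilibrium: 1874 - 7P = 3P - 426, so 2300 = 10P and P* = 230, Q* = 264.
Since 208 < 230, the ceiling is binding.
At P = 208: Qd = 1874 - 7·208 = 418 and Qs = 3·208 - 426 = 198.
Producer surplus without the control is ½ · (230 - 142) · 264 = 11616.
With the ceiling, producers sell 198 units at 208, so PS = ½ · (208 - 142) · 198 = 6534.
Change in producer surplus = 6534 - 11616 = -5082.

-5082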